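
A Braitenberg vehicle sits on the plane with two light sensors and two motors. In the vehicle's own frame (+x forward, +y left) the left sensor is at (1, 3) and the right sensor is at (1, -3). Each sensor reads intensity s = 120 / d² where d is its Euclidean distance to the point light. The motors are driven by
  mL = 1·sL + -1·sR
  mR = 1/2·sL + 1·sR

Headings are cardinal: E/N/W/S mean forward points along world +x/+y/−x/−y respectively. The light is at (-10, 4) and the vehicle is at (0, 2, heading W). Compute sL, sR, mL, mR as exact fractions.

60/53 60/41 -720/2173 4410/2173

left sensor world pos  = (-1, -1); dL² = 106
right sensor world pos = (-1, 5); dR² = 82
sL = 120/106 = 60/53
sR = 120/82 = 60/41
mL = 1·sL + -1·sR = -720/2173
mR = 1/2·sL + 1·sR = 4410/2173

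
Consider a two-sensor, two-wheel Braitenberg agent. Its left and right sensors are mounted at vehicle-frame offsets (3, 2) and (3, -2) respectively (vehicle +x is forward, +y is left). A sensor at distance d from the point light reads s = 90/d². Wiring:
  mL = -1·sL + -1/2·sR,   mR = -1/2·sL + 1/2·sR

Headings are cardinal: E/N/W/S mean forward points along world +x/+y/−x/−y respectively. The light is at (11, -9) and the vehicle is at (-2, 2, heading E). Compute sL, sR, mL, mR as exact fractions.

90/269 90/181 -28395/48689 3960/48689

left sensor world pos  = (1, 4); dL² = 269
right sensor world pos = (1, 0); dR² = 181
sL = 90/269 = 90/269
sR = 90/181 = 90/181
mL = -1·sL + -1/2·sR = -28395/48689
mR = -1/2·sL + 1/2·sR = 3960/48689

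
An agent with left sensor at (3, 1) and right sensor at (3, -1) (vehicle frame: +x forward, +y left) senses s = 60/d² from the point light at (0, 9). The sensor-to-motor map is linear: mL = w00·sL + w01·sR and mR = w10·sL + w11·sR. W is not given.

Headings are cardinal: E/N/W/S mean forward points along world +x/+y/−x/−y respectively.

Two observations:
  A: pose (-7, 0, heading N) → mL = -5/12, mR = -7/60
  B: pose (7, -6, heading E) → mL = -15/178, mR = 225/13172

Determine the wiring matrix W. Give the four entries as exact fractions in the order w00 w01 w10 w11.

obs A: pose=(-7,0,N) → sL=3/5, sR=5/6, mL=-5/12, mR=-7/60
obs B: pose=(7,-6,E) → sL=15/74, sR=15/89, mL=-15/178, mR=225/13172
sensor matrix S = [[3/5, 5/6], [15/74, 15/89]]; det S = -893/13172
solve [mL_A; mL_B] = S·[w00; w01] and [mR_A; mR_B] = S·[w10; w11]:
  w00 = 0, w01 = -1/2, w10 = 1/2, w11 = -1/2

0 -1/2 1/2 -1/2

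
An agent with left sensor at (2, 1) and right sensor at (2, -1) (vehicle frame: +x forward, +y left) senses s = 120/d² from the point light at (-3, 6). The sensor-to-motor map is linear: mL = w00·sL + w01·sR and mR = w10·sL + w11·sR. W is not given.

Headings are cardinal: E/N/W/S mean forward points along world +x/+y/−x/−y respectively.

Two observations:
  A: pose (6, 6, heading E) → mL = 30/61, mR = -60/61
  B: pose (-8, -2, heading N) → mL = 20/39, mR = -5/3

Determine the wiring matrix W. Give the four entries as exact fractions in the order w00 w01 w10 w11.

obs A: pose=(6,6,E) → sL=60/61, sR=60/61, mL=30/61, mR=-60/61
obs B: pose=(-8,-2,N) → sL=5/3, sR=30/13, mL=20/39, mR=-5/3
sensor matrix S = [[60/61, 60/61], [5/3, 30/13]]; det S = 500/793
solve [mL_A; mL_B] = S·[w00; w01] and [mR_A; mR_B] = S·[w10; w11]:
  w00 = 1, w01 = -1/2, w10 = -1, w11 = 0

1 -1/2 -1 0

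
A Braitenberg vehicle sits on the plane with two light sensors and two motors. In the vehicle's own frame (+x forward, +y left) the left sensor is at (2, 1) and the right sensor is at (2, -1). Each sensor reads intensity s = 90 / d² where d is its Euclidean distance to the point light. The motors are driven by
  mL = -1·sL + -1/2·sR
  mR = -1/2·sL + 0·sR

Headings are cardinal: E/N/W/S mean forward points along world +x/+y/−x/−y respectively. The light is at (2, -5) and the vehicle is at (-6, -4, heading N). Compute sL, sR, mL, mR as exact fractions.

left sensor world pos  = (-7, -2); dL² = 90
right sensor world pos = (-5, -2); dR² = 58
sL = 90/90 = 1
sR = 90/58 = 45/29
mL = -1·sL + -1/2·sR = -103/58
mR = -1/2·sL + 0·sR = -1/2

1 45/29 -103/58 -1/2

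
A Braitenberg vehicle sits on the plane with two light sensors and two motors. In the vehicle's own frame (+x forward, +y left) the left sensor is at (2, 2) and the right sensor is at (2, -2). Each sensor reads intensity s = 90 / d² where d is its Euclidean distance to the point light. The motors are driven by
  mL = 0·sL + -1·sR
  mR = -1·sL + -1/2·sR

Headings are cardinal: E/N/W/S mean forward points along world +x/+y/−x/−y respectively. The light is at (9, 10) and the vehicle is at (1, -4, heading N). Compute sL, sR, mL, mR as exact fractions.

45/122 1/2 -1/2 -151/244

left sensor world pos  = (-1, -2); dL² = 244
right sensor world pos = (3, -2); dR² = 180
sL = 90/244 = 45/122
sR = 90/180 = 1/2
mL = 0·sL + -1·sR = -1/2
mR = -1·sL + -1/2·sR = -151/244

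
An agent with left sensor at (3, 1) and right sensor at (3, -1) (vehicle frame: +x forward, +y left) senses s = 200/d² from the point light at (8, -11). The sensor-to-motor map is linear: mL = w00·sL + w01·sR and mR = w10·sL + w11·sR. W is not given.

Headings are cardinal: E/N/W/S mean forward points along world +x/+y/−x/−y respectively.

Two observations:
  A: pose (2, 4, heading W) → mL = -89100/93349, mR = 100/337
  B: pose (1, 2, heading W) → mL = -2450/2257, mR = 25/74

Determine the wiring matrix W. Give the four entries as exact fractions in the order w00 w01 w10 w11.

-1/2 -1 0 1/2

obs A: pose=(2,4,W) → sL=200/277, sR=200/337, mL=-89100/93349, mR=100/337
obs B: pose=(1,2,W) → sL=50/61, sR=25/37, mL=-2450/2257, mR=25/74
sensor matrix S = [[200/277, 200/337], [50/61, 25/37]]; det S = 295000/210688693
solve [mL_A; mL_B] = S·[w00; w01] and [mR_A; mR_B] = S·[w10; w11]:
  w00 = -1/2, w01 = -1, w10 = 0, w11 = 1/2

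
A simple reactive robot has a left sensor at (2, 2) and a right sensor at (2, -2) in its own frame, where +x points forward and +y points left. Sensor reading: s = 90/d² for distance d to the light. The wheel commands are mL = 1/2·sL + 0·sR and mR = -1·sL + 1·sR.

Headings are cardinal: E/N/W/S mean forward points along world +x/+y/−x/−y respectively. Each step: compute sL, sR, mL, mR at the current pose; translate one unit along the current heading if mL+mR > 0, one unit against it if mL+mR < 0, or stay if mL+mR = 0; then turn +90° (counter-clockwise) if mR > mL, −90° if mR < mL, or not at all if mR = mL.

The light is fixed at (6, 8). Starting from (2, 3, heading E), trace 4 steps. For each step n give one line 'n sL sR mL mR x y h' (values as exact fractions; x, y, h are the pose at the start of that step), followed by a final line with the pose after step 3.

n=0: pose=(2,3,E); sL=90/13, sR=90/53; mL=45/13, mR=-3600/689; mL+mR=-1215/689 → advance -1; mR−mL=-5985/689 → turn -1·90°
n=1: pose=(1,3,S); sL=45/29, sR=45/49; mL=45/58, mR=-900/1421; mL+mR=405/2842 → advance +1; mR−mL=-4005/2842 → turn -1·90°
n=2: pose=(1,2,W); sL=90/113, sR=18/13; mL=45/113, mR=864/1469; mL+mR=1449/1469 → advance +1; mR−mL=279/1469 → turn +1·90°
n=3: pose=(0,2,S); sL=9/8, sR=45/64; mL=9/16, mR=-27/64; mL+mR=9/64 → advance +1; mR−mL=-63/64 → turn -1·90°

0 90/13 90/53 45/13 -3600/689 2 3 E
1 45/29 45/49 45/58 -900/1421 1 3 S
2 90/113 18/13 45/113 864/1469 1 2 W
3 9/8 45/64 9/16 -27/64 0 2 S
final 0 1 W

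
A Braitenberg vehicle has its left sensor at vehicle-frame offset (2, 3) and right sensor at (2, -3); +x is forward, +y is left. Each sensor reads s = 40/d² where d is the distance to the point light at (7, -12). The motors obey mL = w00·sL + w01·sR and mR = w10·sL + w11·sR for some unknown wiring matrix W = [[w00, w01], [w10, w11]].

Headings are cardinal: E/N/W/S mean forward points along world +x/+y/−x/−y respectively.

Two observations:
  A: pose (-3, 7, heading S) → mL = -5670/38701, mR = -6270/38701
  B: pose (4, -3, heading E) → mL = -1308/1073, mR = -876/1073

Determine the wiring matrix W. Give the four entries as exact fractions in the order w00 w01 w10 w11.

-1/2 -1 -1 -1/2

obs A: pose=(-3,7,S) → sL=20/169, sR=20/229, mL=-5670/38701, mR=-6270/38701
obs B: pose=(4,-3,E) → sL=8/29, sR=40/37, mL=-1308/1073, mR=-876/1073
sensor matrix S = [[20/169, 20/229], [8/29, 40/37]]; det S = 4312320/41526173
solve [mL_A; mL_B] = S·[w00; w01] and [mR_A; mR_B] = S·[w10; w11]:
  w00 = -1/2, w01 = -1, w10 = -1, w11 = -1/2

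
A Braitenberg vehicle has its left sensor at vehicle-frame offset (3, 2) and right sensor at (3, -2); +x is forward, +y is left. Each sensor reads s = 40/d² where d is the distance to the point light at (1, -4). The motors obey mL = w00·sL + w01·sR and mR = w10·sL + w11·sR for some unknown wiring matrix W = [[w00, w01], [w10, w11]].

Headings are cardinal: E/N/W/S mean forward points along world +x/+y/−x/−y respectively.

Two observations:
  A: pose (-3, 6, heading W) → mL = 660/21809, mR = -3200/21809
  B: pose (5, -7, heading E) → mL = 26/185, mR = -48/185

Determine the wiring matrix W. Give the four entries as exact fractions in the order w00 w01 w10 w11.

obs A: pose=(-3,6,W) → sL=40/113, sR=40/193, mL=660/21809, mR=-3200/21809
obs B: pose=(5,-7,E) → sL=4/5, sR=20/37, mL=26/185, mR=-48/185
sensor matrix S = [[40/113, 40/193], [4/5, 20/37]]; det S = 20608/806933
solve [mL_A; mL_B] = S·[w00; w01] and [mR_A; mR_B] = S·[w10; w11]:
  w00 = -1/2, w01 = 1, w10 = -1, w11 = 1

-1/2 1 -1 1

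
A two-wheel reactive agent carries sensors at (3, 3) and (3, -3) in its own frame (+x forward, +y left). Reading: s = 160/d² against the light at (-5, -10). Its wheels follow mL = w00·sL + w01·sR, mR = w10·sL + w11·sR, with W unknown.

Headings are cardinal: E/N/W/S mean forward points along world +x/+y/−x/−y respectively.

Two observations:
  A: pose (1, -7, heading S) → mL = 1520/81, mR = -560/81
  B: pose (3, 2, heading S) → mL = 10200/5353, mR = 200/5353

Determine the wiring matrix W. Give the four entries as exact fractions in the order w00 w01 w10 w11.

1/2 1 1 -1/2

obs A: pose=(1,-7,S) → sL=160/81, sR=160/9, mL=1520/81, mR=-560/81
obs B: pose=(3,2,S) → sL=80/101, sR=80/53, mL=10200/5353, mR=200/5353
sensor matrix S = [[160/81, 160/9], [80/101, 80/53]]; det S = -4812800/433593
solve [mL_A; mL_B] = S·[w00; w01] and [mR_A; mR_B] = S·[w10; w11]:
  w00 = 1/2, w01 = 1, w10 = 1, w11 = -1/2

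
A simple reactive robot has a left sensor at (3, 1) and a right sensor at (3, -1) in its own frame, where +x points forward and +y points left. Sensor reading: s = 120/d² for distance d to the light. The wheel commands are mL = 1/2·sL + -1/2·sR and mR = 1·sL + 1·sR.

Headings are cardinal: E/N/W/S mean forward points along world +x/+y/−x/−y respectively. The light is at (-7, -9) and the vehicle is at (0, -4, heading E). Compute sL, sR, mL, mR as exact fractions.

left sensor world pos  = (3, -3); dL² = 136
right sensor world pos = (3, -5); dR² = 116
sL = 120/136 = 15/17
sR = 120/116 = 30/29
mL = 1/2·sL + -1/2·sR = -75/986
mR = 1·sL + 1·sR = 945/493

15/17 30/29 -75/986 945/493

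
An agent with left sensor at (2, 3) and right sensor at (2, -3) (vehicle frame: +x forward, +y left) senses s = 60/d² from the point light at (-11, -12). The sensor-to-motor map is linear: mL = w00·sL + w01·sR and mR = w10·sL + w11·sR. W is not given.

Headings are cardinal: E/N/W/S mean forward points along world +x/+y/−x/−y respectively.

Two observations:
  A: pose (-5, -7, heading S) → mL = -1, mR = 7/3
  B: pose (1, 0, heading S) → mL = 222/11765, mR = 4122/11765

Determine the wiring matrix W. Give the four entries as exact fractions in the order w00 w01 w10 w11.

1 -1/2 1 1/2

obs A: pose=(-5,-7,S) → sL=2/3, sR=10/3, mL=-1, mR=7/3
obs B: pose=(1,0,S) → sL=12/65, sR=60/181, mL=222/11765, mR=4122/11765
sensor matrix S = [[2/3, 10/3], [12/65, 60/181]]; det S = -928/2353
solve [mL_A; mL_B] = S·[w00; w01] and [mR_A; mR_B] = S·[w10; w11]:
  w00 = 1, w01 = -1/2, w10 = 1, w11 = 1/2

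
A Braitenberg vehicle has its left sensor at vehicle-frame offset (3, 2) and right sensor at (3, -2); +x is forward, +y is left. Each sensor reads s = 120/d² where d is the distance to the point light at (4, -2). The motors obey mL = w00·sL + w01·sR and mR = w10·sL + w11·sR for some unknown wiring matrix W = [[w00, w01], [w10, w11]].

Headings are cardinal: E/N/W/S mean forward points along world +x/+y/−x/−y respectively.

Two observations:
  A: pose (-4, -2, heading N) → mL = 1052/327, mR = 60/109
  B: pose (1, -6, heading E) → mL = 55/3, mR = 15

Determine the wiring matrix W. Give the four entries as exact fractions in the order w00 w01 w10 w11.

obs A: pose=(-4,-2,N) → sL=120/109, sR=8/3, mL=1052/327, mR=60/109
obs B: pose=(1,-6,E) → sL=30, sR=10/3, mL=55/3, mR=15
sensor matrix S = [[120/109, 8/3], [30, 10/3]]; det S = -8320/109
solve [mL_A; mL_B] = S·[w00; w01] and [mR_A; mR_B] = S·[w10; w11]:
  w00 = 1/2, w01 = 1, w10 = 1/2, w11 = 0

1/2 1 1/2 0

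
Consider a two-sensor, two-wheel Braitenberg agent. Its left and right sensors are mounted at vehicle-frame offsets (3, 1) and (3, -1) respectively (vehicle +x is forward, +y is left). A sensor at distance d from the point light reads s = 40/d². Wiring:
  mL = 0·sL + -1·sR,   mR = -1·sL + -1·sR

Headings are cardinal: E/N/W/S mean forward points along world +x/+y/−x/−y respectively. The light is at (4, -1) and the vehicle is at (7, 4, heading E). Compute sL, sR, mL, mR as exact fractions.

5/9 10/13 -10/13 -155/117

left sensor world pos  = (10, 5); dL² = 72
right sensor world pos = (10, 3); dR² = 52
sL = 40/72 = 5/9
sR = 40/52 = 10/13
mL = 0·sL + -1·sR = -10/13
mR = -1·sL + -1·sR = -155/117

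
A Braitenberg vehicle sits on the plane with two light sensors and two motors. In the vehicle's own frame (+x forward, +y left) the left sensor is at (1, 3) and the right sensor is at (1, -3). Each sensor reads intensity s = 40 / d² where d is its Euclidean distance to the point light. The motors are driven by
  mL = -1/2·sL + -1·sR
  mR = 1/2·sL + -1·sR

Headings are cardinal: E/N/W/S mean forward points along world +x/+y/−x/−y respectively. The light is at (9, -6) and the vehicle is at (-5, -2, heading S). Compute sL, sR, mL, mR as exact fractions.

left sensor world pos  = (-2, -3); dL² = 130
right sensor world pos = (-8, -3); dR² = 298
sL = 40/130 = 4/13
sR = 40/298 = 20/149
mL = -1/2·sL + -1·sR = -558/1937
mR = 1/2·sL + -1·sR = 38/1937

4/13 20/149 -558/1937 38/1937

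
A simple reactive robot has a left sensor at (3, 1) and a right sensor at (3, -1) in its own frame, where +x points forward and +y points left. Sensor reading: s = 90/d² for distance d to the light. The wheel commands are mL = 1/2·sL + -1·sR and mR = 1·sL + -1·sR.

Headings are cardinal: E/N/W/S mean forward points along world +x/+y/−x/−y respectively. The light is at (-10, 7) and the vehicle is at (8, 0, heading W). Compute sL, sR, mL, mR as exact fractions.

90/289 10/29 -1585/8381 -280/8381

left sensor world pos  = (5, -1); dL² = 289
right sensor world pos = (5, 1); dR² = 261
sL = 90/289 = 90/289
sR = 90/261 = 10/29
mL = 1/2·sL + -1·sR = -1585/8381
mR = 1·sL + -1·sR = -280/8381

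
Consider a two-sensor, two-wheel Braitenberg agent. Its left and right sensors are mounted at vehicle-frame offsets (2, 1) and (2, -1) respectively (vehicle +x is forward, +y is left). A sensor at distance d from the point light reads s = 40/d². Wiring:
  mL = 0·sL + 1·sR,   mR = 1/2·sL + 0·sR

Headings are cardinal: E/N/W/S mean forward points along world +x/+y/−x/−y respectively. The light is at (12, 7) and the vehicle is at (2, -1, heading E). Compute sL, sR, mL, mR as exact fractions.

40/113 8/29 8/29 20/113

left sensor world pos  = (4, 0); dL² = 113
right sensor world pos = (4, -2); dR² = 145
sL = 40/113 = 40/113
sR = 40/145 = 8/29
mL = 0·sL + 1·sR = 8/29
mR = 1/2·sL + 0·sR = 20/113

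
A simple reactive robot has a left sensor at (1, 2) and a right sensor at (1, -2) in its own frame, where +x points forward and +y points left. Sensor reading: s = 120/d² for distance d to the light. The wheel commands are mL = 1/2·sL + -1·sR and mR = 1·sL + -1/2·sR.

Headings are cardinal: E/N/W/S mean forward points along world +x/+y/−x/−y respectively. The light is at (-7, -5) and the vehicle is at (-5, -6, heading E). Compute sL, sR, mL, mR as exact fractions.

left sensor world pos  = (-4, -4); dL² = 10
right sensor world pos = (-4, -8); dR² = 18
sL = 120/10 = 12
sR = 120/18 = 20/3
mL = 1/2·sL + -1·sR = -2/3
mR = 1·sL + -1/2·sR = 26/3

12 20/3 -2/3 26/3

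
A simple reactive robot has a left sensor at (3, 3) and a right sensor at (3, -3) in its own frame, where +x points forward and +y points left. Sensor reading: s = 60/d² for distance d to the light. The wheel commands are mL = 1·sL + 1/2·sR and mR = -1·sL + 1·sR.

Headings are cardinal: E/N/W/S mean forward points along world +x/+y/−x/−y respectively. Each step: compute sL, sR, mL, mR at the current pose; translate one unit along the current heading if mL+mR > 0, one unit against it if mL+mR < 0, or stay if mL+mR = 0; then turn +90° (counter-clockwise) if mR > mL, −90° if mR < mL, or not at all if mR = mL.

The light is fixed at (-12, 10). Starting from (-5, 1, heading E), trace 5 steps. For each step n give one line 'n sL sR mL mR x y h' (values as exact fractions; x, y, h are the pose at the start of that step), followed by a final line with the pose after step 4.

n=0: pose=(-5,1,E); sL=15/34, sR=15/61; mL=585/1037, mR=-405/2074; mL+mR=45/122 → advance +1; mR−mL=-1575/2074 → turn -1·90°
n=1: pose=(-4,1,S); sL=12/53, sR=60/169; mL=3618/8957, mR=1152/8957; mL+mR=90/169 → advance +1; mR−mL=-2466/8957 → turn -1·90°
n=2: pose=(-4,0,W); sL=30/97, sR=30/37; mL=2565/3589, mR=1800/3589; mL+mR=45/37 → advance +1; mR−mL=-765/3589 → turn -1·90°
n=3: pose=(-5,0,N); sL=12/13, sR=60/149; mL=2178/1937, mR=-1008/1937; mL+mR=90/149 → advance +1; mR−mL=-3186/1937 → turn -1·90°
n=4: pose=(-5,1,E); sL=15/34, sR=15/61; mL=585/1037, mR=-405/2074; mL+mR=45/122 → advance +1; mR−mL=-1575/2074 → turn -1·90°

0 15/34 15/61 585/1037 -405/2074 -5 1 E
1 12/53 60/169 3618/8957 1152/8957 -4 1 S
2 30/97 30/37 2565/3589 1800/3589 -4 0 W
3 12/13 60/149 2178/1937 -1008/1937 -5 0 N
4 15/34 15/61 585/1037 -405/2074 -5 1 E
final -4 1 S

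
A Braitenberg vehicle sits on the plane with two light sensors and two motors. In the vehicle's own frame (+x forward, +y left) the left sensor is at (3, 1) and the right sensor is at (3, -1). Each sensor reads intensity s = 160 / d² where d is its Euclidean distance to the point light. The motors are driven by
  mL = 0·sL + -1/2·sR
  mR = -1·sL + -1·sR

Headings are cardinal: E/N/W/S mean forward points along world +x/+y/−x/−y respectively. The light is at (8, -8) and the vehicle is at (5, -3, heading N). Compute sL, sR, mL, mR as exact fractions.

2 40/17 -20/17 -74/17

left sensor world pos  = (4, 0); dL² = 80
right sensor world pos = (6, 0); dR² = 68
sL = 160/80 = 2
sR = 160/68 = 40/17
mL = 0·sL + -1/2·sR = -20/17
mR = -1·sL + -1·sR = -74/17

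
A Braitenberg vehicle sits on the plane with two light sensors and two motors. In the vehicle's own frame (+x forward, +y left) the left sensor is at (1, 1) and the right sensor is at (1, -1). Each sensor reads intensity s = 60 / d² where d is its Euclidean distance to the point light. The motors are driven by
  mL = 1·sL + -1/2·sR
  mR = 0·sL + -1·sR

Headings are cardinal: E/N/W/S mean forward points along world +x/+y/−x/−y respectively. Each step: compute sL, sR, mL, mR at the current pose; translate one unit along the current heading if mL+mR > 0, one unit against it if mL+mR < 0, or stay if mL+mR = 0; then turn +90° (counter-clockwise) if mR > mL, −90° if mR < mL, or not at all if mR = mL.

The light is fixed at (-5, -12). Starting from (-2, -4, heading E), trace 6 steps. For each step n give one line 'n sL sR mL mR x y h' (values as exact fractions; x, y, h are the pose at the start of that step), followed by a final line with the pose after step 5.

n=0: pose=(-2,-4,E); sL=60/97, sR=12/13; mL=198/1261, mR=-12/13; mL+mR=-966/1261 → advance -1; mR−mL=-1362/1261 → turn -1·90°
n=1: pose=(-3,-4,S); sL=30/29, sR=6/5; mL=63/145, mR=-6/5; mL+mR=-111/145 → advance -1; mR−mL=-237/145 → turn -1·90°
n=2: pose=(-3,-3,W); sL=12/13, sR=60/101; mL=822/1313, mR=-60/101; mL+mR=42/1313 → advance +1; mR−mL=-1602/1313 → turn -1·90°
n=3: pose=(-4,-3,N); sL=3/5, sR=15/26; mL=81/260, mR=-15/26; mL+mR=-69/260 → advance -1; mR−mL=-231/260 → turn -1·90°
n=4: pose=(-4,-4,E); sL=12/17, sR=60/53; mL=126/901, mR=-60/53; mL+mR=-894/901 → advance -1; mR−mL=-1146/901 → turn -1·90°
n=5: pose=(-5,-4,S); sL=6/5, sR=6/5; mL=3/5, mR=-6/5; mL+mR=-3/5 → advance -1; mR−mL=-9/5 → turn -1·90°

0 60/97 12/13 198/1261 -12/13 -2 -4 E
1 30/29 6/5 63/145 -6/5 -3 -4 S
2 12/13 60/101 822/1313 -60/101 -3 -3 W
3 3/5 15/26 81/260 -15/26 -4 -3 N
4 12/17 60/53 126/901 -60/53 -4 -4 E
5 6/5 6/5 3/5 -6/5 -5 -4 S
final -5 -3 W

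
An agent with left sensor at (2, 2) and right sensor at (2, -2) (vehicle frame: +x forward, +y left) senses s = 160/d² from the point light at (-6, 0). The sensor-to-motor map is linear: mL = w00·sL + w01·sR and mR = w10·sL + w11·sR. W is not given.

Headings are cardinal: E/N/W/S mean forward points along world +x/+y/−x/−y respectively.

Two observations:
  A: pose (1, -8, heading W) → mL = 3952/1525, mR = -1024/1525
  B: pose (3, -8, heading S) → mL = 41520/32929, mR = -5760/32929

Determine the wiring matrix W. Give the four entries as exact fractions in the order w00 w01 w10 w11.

1 1/2 1/2 -1/2

obs A: pose=(1,-8,W) → sL=32/25, sR=160/61, mL=3952/1525, mR=-1024/1525
obs B: pose=(3,-8,S) → sL=160/221, sR=160/149, mL=41520/32929, mR=-5760/32929
sensor matrix S = [[32/25, 160/61], [160/221, 160/149]]; det S = -5267456/10043345
solve [mL_A; mL_B] = S·[w00; w01] and [mR_A; mR_B] = S·[w10; w11]:
  w00 = 1, w01 = 1/2, w10 = 1/2, w11 = -1/2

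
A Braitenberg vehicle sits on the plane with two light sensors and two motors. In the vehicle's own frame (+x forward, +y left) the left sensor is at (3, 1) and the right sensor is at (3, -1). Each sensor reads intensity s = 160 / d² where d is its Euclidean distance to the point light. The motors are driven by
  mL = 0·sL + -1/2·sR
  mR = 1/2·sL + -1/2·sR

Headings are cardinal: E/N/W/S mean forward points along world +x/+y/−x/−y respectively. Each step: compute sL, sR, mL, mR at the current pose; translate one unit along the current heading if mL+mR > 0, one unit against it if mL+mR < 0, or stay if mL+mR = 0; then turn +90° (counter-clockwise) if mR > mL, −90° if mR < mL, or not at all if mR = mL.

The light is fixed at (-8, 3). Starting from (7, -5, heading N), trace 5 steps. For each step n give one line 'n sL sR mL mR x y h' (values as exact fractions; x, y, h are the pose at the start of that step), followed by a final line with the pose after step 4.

n=0: pose=(7,-5,N); sL=160/221, sR=160/281; mL=-80/281, mR=4800/62101; mL+mR=-12880/62101 → advance -1; mR−mL=80/221 → turn +1·90°
n=1: pose=(7,-6,W); sL=40/61, sR=10/13; mL=-5/13, mR=-45/793; mL+mR=-350/793 → advance -1; mR−mL=20/61 → turn +1·90°
n=2: pose=(8,-6,S); sL=160/433, sR=160/369; mL=-80/369, mR=-5120/159777; mL+mR=-39760/159777 → advance -1; mR−mL=80/433 → turn +1·90°
n=3: pose=(8,-5,E); sL=16/41, sR=80/221; mL=-40/221, mR=128/9061; mL+mR=-1512/9061 → advance -1; mR−mL=8/41 → turn +1·90°
n=4: pose=(7,-5,N); sL=160/221, sR=160/281; mL=-80/281, mR=4800/62101; mL+mR=-12880/62101 → advance -1; mR−mL=80/221 → turn +1·90°

0 160/221 160/281 -80/281 4800/62101 7 -5 N
1 40/61 10/13 -5/13 -45/793 7 -6 W
2 160/433 160/369 -80/369 -5120/159777 8 -6 S
3 16/41 80/221 -40/221 128/9061 8 -5 E
4 160/221 160/281 -80/281 4800/62101 7 -5 N
final 7 -6 W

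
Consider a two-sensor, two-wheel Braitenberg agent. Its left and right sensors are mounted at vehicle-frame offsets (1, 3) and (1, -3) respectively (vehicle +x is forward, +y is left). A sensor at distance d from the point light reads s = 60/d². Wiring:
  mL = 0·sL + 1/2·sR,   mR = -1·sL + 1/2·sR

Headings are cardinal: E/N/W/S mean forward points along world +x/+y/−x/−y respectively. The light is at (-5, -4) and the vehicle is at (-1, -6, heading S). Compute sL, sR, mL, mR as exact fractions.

30/29 6 3 57/29

left sensor world pos  = (2, -7); dL² = 58
right sensor world pos = (-4, -7); dR² = 10
sL = 60/58 = 30/29
sR = 60/10 = 6
mL = 0·sL + 1/2·sR = 3
mR = -1·sL + 1/2·sR = 57/29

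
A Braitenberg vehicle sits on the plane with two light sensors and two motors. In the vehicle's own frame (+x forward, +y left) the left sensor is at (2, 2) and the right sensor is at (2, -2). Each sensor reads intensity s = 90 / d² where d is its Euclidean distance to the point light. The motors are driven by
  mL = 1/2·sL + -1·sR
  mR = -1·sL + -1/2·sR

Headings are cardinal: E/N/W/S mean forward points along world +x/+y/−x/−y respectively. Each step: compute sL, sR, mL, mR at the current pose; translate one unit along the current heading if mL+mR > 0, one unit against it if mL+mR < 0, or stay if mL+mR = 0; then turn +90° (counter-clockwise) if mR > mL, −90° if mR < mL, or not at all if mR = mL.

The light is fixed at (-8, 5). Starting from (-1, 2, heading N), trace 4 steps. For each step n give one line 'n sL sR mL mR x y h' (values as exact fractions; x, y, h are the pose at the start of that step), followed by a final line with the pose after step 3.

0 45/13 45/41 675/1066 -4275/1066 -1 2 N
1 18/17 10/13 -53/221 -319/221 -1 1 E
2 9/10 45/26 -333/260 -459/260 -2 1 S
3 90/41 90/17 -2925/697 -3375/697 -2 2 W
final -1 2 N

n=0: pose=(-1,2,N); sL=45/13, sR=45/41; mL=675/1066, mR=-4275/1066; mL+mR=-1800/533 → advance -1; mR−mL=-2475/533 → turn -1·90°
n=1: pose=(-1,1,E); sL=18/17, sR=10/13; mL=-53/221, mR=-319/221; mL+mR=-372/221 → advance -1; mR−mL=-266/221 → turn -1·90°
n=2: pose=(-2,1,S); sL=9/10, sR=45/26; mL=-333/260, mR=-459/260; mL+mR=-198/65 → advance -1; mR−mL=-63/130 → turn -1·90°
n=3: pose=(-2,2,W); sL=90/41, sR=90/17; mL=-2925/697, mR=-3375/697; mL+mR=-6300/697 → advance -1; mR−mL=-450/697 → turn -1·90°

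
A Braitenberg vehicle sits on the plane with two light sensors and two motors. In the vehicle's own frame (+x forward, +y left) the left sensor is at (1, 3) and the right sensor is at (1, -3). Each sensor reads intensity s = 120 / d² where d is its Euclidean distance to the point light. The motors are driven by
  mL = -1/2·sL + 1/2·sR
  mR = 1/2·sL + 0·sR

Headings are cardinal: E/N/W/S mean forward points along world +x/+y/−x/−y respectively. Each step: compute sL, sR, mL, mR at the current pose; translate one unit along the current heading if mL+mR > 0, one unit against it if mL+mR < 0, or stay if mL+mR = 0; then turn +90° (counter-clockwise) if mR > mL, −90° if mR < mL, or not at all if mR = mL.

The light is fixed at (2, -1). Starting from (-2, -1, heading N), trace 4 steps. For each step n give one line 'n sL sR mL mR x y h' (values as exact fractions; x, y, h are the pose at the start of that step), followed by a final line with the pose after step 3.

n=0: pose=(-2,-1,N); sL=12/5, sR=60; mL=144/5, mR=6/5; mL+mR=30 → advance +1; mR−mL=-138/5 → turn -1·90°
n=1: pose=(-2,0,E); sL=24/5, sR=120/13; mL=144/65, mR=12/5; mL+mR=60/13 → advance +1; mR−mL=12/65 → turn +1·90°
n=2: pose=(-1,0,N); sL=3, sR=30; mL=27/2, mR=3/2; mL+mR=15 → advance +1; mR−mL=-12 → turn -1·90°
n=3: pose=(-1,1,E); sL=120/29, sR=24; mL=288/29, mR=60/29; mL+mR=12 → advance +1; mR−mL=-228/29 → turn -1·90°

0 12/5 60 144/5 6/5 -2 -1 N
1 24/5 120/13 144/65 12/5 -2 0 E
2 3 30 27/2 3/2 -1 0 N
3 120/29 24 288/29 60/29 -1 1 E
final 0 1 S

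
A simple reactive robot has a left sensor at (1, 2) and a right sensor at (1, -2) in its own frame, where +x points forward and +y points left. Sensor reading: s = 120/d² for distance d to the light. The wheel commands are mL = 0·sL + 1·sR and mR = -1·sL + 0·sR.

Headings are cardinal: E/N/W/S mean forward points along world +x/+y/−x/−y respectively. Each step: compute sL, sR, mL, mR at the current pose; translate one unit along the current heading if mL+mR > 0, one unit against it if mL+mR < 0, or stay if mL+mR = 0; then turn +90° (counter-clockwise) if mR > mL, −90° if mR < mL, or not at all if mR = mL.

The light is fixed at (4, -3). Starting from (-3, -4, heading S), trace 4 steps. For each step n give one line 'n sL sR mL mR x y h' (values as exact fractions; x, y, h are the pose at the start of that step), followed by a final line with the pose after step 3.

n=0: pose=(-3,-4,S); sL=120/29, sR=24/17; mL=24/17, mR=-120/29; mL+mR=-1344/493 → advance -1; mR−mL=-2736/493 → turn -1·90°
n=1: pose=(-3,-3,W); sL=30/17, sR=30/17; mL=30/17, mR=-30/17; mL+mR=0 → advance +0; mR−mL=-60/17 → turn -1·90°
n=2: pose=(-3,-3,N); sL=60/41, sR=60/13; mL=60/13, mR=-60/41; mL+mR=1680/533 → advance +1; mR−mL=-3240/533 → turn -1·90°
n=3: pose=(-3,-2,E); sL=8/3, sR=120/37; mL=120/37, mR=-8/3; mL+mR=64/111 → advance +1; mR−mL=-656/111 → turn -1·90°

0 120/29 24/17 24/17 -120/29 -3 -4 S
1 30/17 30/17 30/17 -30/17 -3 -3 W
2 60/41 60/13 60/13 -60/41 -3 -3 N
3 8/3 120/37 120/37 -8/3 -3 -2 E
final -2 -2 S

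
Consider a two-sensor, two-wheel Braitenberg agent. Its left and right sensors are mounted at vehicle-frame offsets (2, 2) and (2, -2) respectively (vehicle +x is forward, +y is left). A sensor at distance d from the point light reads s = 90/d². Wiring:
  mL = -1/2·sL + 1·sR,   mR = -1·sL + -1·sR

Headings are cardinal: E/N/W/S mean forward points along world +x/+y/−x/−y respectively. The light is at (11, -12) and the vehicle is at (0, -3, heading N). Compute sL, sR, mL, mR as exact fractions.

left sensor world pos  = (-2, -1); dL² = 290
right sensor world pos = (2, -1); dR² = 202
sL = 90/290 = 9/29
sR = 90/202 = 45/101
mL = -1/2·sL + 1·sR = 1701/5858
mR = -1·sL + -1·sR = -2214/2929

9/29 45/101 1701/5858 -2214/2929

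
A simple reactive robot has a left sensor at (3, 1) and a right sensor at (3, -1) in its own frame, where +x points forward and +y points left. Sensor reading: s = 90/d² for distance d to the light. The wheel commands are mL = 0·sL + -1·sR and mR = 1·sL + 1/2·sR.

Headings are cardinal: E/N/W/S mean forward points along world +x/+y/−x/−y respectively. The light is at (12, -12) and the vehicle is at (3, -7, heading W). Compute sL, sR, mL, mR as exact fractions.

left sensor world pos  = (0, -8); dL² = 160
right sensor world pos = (0, -6); dR² = 180
sL = 90/160 = 9/16
sR = 90/180 = 1/2
mL = 0·sL + -1·sR = -1/2
mR = 1·sL + 1/2·sR = 13/16

9/16 1/2 -1/2 13/16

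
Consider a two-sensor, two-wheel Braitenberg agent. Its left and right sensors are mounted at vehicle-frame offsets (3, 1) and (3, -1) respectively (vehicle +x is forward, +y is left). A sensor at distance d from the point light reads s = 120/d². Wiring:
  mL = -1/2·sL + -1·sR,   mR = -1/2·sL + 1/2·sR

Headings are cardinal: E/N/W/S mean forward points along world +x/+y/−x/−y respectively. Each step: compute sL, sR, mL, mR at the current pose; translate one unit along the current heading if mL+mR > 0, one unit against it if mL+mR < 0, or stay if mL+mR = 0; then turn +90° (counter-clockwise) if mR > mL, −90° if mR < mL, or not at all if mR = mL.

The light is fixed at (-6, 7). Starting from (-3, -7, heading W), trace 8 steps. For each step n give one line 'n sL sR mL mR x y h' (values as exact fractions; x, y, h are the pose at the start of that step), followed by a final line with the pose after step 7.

n=0: pose=(-3,-7,W); sL=8/15, sR=120/169; mL=-2476/2535, mR=224/2535; mL+mR=-2252/2535 → advance -1; mR−mL=180/169 → turn +1·90°
n=1: pose=(-2,-7,S); sL=60/157, sR=60/149; mL=-13890/23393, mR=240/23393; mL+mR=-13650/23393 → advance -1; mR−mL=90/149 → turn +1·90°
n=2: pose=(-2,-6,E); sL=120/193, sR=24/49; mL=-7572/9457, mR=-624/9457; mL+mR=-8196/9457 → advance -1; mR−mL=36/49 → turn +1·90°
n=3: pose=(-3,-6,N); sL=15/13, sR=30/29; mL=-1215/754, mR=-45/754; mL+mR=-630/377 → advance -1; mR−mL=45/29 → turn +1·90°
n=4: pose=(-3,-7,W); sL=8/15, sR=120/169; mL=-2476/2535, mR=224/2535; mL+mR=-2252/2535 → advance -1; mR−mL=180/169 → turn +1·90°
n=5: pose=(-2,-7,S); sL=60/157, sR=60/149; mL=-13890/23393, mR=240/23393; mL+mR=-13650/23393 → advance -1; mR−mL=90/149 → turn +1·90°
n=6: pose=(-2,-6,E); sL=120/193, sR=24/49; mL=-7572/9457, mR=-624/9457; mL+mR=-8196/9457 → advance -1; mR−mL=36/49 → turn +1·90°
n=7: pose=(-3,-6,N); sL=15/13, sR=30/29; mL=-1215/754, mR=-45/754; mL+mR=-630/377 → advance -1; mR−mL=45/29 → turn +1·90°

0 8/15 120/169 -2476/2535 224/2535 -3 -7 W
1 60/157 60/149 -13890/23393 240/23393 -2 -7 S
2 120/193 24/49 -7572/9457 -624/9457 -2 -6 E
3 15/13 30/29 -1215/754 -45/754 -3 -6 N
4 8/15 120/169 -2476/2535 224/2535 -3 -7 W
5 60/157 60/149 -13890/23393 240/23393 -2 -7 S
6 120/193 24/49 -7572/9457 -624/9457 -2 -6 E
7 15/13 30/29 -1215/754 -45/754 -3 -6 N
final -3 -7 W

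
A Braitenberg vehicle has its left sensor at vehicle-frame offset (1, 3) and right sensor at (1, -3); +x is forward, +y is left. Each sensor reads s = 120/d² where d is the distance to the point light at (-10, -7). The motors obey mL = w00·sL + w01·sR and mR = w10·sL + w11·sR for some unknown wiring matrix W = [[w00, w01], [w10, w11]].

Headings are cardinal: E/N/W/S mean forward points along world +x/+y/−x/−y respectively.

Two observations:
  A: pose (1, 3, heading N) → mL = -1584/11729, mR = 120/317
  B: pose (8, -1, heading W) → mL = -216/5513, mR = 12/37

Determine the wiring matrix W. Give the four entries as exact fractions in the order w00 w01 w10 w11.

-1/2 1/2 0 1

obs A: pose=(1,3,N) → sL=24/37, sR=120/317, mL=-1584/11729, mR=120/317
obs B: pose=(8,-1,W) → sL=60/149, sR=12/37, mL=-216/5513, mR=12/37
sensor matrix S = [[24/37, 120/317], [60/149, 12/37]]; det S = 3746304/64661977
solve [mL_A; mL_B] = S·[w00; w01] and [mR_A; mR_B] = S·[w10; w11]:
  w00 = -1/2, w01 = 1/2, w10 = 0, w11 = 1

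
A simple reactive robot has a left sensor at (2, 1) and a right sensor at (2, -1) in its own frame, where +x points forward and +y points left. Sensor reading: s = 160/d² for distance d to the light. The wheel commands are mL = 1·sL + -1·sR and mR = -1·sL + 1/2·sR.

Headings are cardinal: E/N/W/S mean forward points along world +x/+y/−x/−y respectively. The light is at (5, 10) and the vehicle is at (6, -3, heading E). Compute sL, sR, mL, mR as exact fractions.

left sensor world pos  = (8, -2); dL² = 153
right sensor world pos = (8, -4); dR² = 205
sL = 160/153 = 160/153
sR = 160/205 = 32/41
mL = 1·sL + -1·sR = 1664/6273
mR = -1·sL + 1/2·sR = -4112/6273

160/153 32/41 1664/6273 -4112/6273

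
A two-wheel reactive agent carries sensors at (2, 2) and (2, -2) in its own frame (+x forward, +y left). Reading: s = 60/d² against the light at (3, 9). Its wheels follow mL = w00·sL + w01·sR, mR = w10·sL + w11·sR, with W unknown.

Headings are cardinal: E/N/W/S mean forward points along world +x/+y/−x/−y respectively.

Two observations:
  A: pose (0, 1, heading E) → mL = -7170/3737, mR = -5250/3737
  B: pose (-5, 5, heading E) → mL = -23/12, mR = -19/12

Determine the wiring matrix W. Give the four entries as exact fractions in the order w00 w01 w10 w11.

-1 -1/2 -1/2 -1

obs A: pose=(0,1,E) → sL=60/37, sR=60/101, mL=-7170/3737, mR=-5250/3737
obs B: pose=(-5,5,E) → sL=3/2, sR=5/6, mL=-23/12, mR=-19/12
sensor matrix S = [[60/37, 60/101], [3/2, 5/6]]; det S = 1720/3737
solve [mL_A; mL_B] = S·[w00; w01] and [mR_A; mR_B] = S·[w10; w11]:
  w00 = -1, w01 = -1/2, w10 = -1/2, w11 = -1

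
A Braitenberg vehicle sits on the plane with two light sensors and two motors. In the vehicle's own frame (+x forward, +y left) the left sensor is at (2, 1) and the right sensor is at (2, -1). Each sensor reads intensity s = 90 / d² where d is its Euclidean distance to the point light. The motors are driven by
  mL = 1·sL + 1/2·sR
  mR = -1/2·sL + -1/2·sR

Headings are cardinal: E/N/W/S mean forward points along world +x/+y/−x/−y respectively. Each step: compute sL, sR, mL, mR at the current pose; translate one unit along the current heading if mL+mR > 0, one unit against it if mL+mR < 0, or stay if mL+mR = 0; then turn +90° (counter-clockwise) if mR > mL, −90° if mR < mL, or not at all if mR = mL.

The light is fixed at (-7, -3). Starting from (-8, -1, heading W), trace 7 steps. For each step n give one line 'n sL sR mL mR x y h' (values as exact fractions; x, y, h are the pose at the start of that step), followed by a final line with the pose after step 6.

0 9 5 23/2 -7 -8 -1 W
1 18/5 90/17 531/85 -378/85 -9 -1 N
2 45/8 45/2 135/8 -225/16 -9 0 E
3 90 18 99 -54 -8 0 S
4 9 5 23/2 -7 -8 -1 W
5 18/5 90/17 531/85 -378/85 -9 -1 N
6 45/8 45/2 135/8 -225/16 -9 0 E
final -8 0 S

n=0: pose=(-8,-1,W); sL=9, sR=5; mL=23/2, mR=-7; mL+mR=9/2 → advance +1; mR−mL=-37/2 → turn -1·90°
n=1: pose=(-9,-1,N); sL=18/5, sR=90/17; mL=531/85, mR=-378/85; mL+mR=9/5 → advance +1; mR−mL=-909/85 → turn -1·90°
n=2: pose=(-9,0,E); sL=45/8, sR=45/2; mL=135/8, mR=-225/16; mL+mR=45/16 → advance +1; mR−mL=-495/16 → turn -1·90°
n=3: pose=(-8,0,S); sL=90, sR=18; mL=99, mR=-54; mL+mR=45 → advance +1; mR−mL=-153 → turn -1·90°
n=4: pose=(-8,-1,W); sL=9, sR=5; mL=23/2, mR=-7; mL+mR=9/2 → advance +1; mR−mL=-37/2 → turn -1·90°
n=5: pose=(-9,-1,N); sL=18/5, sR=90/17; mL=531/85, mR=-378/85; mL+mR=9/5 → advance +1; mR−mL=-909/85 → turn -1·90°
n=6: pose=(-9,0,E); sL=45/8, sR=45/2; mL=135/8, mR=-225/16; mL+mR=45/16 → advance +1; mR−mL=-495/16 → turn -1·90°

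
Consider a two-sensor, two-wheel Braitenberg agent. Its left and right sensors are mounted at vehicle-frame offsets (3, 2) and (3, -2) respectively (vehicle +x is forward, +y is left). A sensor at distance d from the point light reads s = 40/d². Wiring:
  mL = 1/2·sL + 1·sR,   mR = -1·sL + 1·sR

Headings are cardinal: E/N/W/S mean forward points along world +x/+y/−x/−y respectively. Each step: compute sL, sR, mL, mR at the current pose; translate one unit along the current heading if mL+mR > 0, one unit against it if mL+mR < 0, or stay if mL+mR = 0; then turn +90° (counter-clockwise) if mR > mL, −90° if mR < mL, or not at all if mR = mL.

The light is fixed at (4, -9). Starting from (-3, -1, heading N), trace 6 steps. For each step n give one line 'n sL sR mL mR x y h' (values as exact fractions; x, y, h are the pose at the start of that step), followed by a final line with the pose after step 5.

0 20/101 20/73 2750/7373 560/7373 -3 -1 N
1 40/137 8/13 1356/1781 576/1781 -3 0 E
2 10/13 2/5 51/65 -24/65 -2 0 S
3 40/117 40/181 8300/21177 -2560/21177 -2 -1 W
4 20/101 20/73 2750/7373 560/7373 -3 -1 N
5 40/137 8/13 1356/1781 576/1781 -3 0 E
final -2 0 S

n=0: pose=(-3,-1,N); sL=20/101, sR=20/73; mL=2750/7373, mR=560/7373; mL+mR=3310/7373 → advance +1; mR−mL=-30/101 → turn -1·90°
n=1: pose=(-3,0,E); sL=40/137, sR=8/13; mL=1356/1781, mR=576/1781; mL+mR=1932/1781 → advance +1; mR−mL=-60/137 → turn -1·90°
n=2: pose=(-2,0,S); sL=10/13, sR=2/5; mL=51/65, mR=-24/65; mL+mR=27/65 → advance +1; mR−mL=-15/13 → turn -1·90°
n=3: pose=(-2,-1,W); sL=40/117, sR=40/181; mL=8300/21177, mR=-2560/21177; mL+mR=5740/21177 → advance +1; mR−mL=-20/39 → turn -1·90°
n=4: pose=(-3,-1,N); sL=20/101, sR=20/73; mL=2750/7373, mR=560/7373; mL+mR=3310/7373 → advance +1; mR−mL=-30/101 → turn -1·90°
n=5: pose=(-3,0,E); sL=40/137, sR=8/13; mL=1356/1781, mR=576/1781; mL+mR=1932/1781 → advance +1; mR−mL=-60/137 → turn -1·90°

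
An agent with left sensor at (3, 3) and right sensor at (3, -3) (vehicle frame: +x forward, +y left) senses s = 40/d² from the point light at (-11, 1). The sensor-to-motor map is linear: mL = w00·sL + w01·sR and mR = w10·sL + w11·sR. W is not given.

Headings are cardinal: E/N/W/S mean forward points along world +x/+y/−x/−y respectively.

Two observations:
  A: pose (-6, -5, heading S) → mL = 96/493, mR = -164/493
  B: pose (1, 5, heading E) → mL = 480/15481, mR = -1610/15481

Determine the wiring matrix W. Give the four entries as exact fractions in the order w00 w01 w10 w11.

obs A: pose=(-6,-5,S) → sL=8/29, sR=8/17, mL=96/493, mR=-164/493
obs B: pose=(1,5,E) → sL=20/137, sR=20/113, mL=480/15481, mR=-1610/15481
sensor matrix S = [[8/29, 8/17], [20/137, 20/113]]; det S = -151680/7632133
solve [mL_A; mL_B] = S·[w00; w01] and [mR_A; mR_B] = S·[w10; w11]:
  w00 = -1, w01 = 1, w10 = 1/2, w11 = -1

-1 1 1/2 -1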